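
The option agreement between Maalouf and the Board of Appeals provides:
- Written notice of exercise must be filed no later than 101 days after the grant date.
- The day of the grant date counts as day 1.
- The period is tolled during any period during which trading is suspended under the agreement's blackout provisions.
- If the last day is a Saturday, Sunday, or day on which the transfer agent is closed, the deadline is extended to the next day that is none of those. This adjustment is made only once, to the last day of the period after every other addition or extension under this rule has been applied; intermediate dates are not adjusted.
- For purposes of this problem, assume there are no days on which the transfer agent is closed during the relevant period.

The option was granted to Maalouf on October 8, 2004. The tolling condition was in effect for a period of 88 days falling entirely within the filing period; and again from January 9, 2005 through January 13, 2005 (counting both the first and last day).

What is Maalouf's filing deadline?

Counting October 8, 2004 as day 1, day 101 is January 16, 2005.
Tolling adds 88 days: January 16, 2005 + 88 days = April 14, 2005.
From January 9, 2005 through January 13, 2005 inclusive is 5 days; tolling adds 5 days: April 14, 2005 + 5 days = April 19, 2005.
April 19, 2005 is a Tuesday and not a day on which the transfer agent is closed, so no extension applies.

April 19, 2005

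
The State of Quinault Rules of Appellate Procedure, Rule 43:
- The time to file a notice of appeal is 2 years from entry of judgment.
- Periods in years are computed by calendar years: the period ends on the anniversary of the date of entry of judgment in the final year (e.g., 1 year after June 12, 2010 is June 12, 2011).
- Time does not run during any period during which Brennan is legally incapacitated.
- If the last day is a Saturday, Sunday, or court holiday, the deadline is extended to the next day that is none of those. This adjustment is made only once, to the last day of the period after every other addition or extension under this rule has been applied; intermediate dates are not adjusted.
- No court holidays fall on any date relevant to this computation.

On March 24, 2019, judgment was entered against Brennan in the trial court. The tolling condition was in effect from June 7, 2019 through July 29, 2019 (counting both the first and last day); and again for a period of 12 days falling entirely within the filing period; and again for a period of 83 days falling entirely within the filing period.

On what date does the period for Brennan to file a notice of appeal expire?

August 19, 2021

2 years after March 24, 2019 is March 24, 2021.
From June 7, 2019 through July 29, 2019 inclusive is 53 days; tolling adds 53 days: March 24, 2021 + 53 days = May 16, 2021.
Tolling adds 12 days: May 16, 2021 + 12 days = May 28, 2021.
Tolling adds 83 days: May 28, 2021 + 83 days = August 19, 2021.
August 19, 2021 is a Thursday and not a court holiday, so no extension applies.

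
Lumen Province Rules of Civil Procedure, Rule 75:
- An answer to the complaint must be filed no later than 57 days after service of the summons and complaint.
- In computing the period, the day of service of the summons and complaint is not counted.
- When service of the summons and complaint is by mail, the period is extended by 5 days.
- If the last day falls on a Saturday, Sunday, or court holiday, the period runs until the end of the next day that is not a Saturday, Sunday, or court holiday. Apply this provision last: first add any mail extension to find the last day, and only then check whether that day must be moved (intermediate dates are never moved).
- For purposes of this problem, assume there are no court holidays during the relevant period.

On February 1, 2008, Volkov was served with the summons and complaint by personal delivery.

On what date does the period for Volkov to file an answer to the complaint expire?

57 days after February 1, 2008 is March 29, 2008.
Service was not by mail, so no mail extension applies.
March 29, 2008 is Saturday; March 30, 2008 is Sunday. The next qualifying day is March 31, 2008.

March 31, 2008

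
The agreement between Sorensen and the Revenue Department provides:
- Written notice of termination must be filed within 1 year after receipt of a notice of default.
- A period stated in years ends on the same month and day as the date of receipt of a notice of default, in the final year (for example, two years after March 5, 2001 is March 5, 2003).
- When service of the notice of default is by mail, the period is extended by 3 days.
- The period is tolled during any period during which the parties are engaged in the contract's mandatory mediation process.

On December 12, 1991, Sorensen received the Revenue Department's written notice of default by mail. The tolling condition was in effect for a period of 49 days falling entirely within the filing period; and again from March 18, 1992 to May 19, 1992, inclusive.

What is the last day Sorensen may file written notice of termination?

April 6, 1993

1 year after December 12, 1991 is December 12, 1992.
Service was by mail, adding 3 days: December 12, 1992 + 3 days = December 15, 1992.
Tolling adds 49 days: December 15, 1992 + 49 days = February 2, 1993.
From March 18, 1992 through May 19, 1992 inclusive is 63 days; tolling adds 63 days: February 2, 1993 + 63 days = April 6, 1993.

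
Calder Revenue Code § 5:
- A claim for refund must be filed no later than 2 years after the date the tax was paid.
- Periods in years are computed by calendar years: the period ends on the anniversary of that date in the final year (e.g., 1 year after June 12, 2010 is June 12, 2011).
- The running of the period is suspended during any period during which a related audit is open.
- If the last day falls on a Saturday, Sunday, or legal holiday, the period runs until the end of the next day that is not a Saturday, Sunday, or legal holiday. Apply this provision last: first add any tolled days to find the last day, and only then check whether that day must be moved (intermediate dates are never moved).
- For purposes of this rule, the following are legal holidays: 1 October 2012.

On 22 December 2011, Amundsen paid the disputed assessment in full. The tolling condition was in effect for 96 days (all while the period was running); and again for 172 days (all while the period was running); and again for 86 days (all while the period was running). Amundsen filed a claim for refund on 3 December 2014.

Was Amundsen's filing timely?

Yes

2 years after 22 December 2011 is December 22, 2013.
Tolling adds 96 days: December 22, 2013 + 96 days = March 28, 2014.
Tolling adds 172 days: March 28, 2014 + 172 days = September 16, 2014.
Tolling adds 86 days: September 16, 2014 + 86 days = December 11, 2014.
December 11, 2014 is a Thursday and not a legal holiday, so no extension applies.
The deadline is December 11, 2014; the filing on December 3, 2014 is on or before that date.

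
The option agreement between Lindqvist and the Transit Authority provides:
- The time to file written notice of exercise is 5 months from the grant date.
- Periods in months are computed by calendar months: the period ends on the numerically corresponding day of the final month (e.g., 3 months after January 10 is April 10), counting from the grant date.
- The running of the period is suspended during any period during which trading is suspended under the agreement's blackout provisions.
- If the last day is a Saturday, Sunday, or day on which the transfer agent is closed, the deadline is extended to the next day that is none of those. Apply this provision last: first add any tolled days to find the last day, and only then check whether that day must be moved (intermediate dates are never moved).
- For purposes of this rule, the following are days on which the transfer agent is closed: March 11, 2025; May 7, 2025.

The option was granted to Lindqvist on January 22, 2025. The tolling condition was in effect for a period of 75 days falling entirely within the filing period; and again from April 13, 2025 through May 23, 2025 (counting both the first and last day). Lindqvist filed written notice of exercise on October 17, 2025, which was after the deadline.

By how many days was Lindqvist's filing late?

1 day

5 months after January 22, 2025 is June 22, 2025.
Tolling adds 75 days: June 22, 2025 + 75 days = September 5, 2025.
From April 13, 2025 through May 23, 2025 inclusive is 41 days; tolling adds 41 days: September 5, 2025 + 41 days = October 16, 2025.
October 16, 2025 is a Thursday and not a day on which the transfer agent is closed, so no extension applies.
The deadline is October 16, 2025; from October 16, 2025 to October 17, 2025 is 1 days.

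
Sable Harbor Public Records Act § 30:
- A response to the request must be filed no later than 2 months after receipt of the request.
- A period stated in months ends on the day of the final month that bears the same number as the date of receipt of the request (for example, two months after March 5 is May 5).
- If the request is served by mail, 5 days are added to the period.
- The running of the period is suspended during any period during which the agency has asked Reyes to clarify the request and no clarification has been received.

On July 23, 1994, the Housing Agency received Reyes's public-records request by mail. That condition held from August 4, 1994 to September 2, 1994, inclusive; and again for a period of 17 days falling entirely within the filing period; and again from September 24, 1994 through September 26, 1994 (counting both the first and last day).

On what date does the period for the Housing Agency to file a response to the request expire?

2 months after July 23, 1994 is September 23, 1994.
Service was by mail, adding 5 days: September 23, 1994 + 5 days = September 28, 1994.
From August 4, 1994 through September 2, 1994 inclusive is 30 days; tolling adds 30 days: September 28, 1994 + 30 days = October 28, 1994.
Tolling adds 17 days: October 28, 1994 + 17 days = November 14, 1994.
From September 24, 1994 through September 26, 1994 inclusive is 3 days; tolling adds 3 days: November 14, 1994 + 3 days = November 17, 1994.

November 17, 1994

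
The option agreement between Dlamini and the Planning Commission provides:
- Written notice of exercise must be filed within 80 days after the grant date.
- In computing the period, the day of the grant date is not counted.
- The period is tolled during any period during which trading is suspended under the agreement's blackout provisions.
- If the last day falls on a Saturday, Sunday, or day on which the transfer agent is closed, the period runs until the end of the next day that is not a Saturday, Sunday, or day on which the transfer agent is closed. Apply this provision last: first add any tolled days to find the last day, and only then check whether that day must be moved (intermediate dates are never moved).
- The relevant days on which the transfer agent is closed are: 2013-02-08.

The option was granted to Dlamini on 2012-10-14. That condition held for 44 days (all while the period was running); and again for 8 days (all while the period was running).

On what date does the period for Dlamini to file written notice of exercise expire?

February 25, 2013

80 days after 2012-10-14 is January 2, 2013.
Tolling adds 44 days: January 2, 2013 + 44 days = February 15, 2013.
Tolling adds 8 days: February 15, 2013 + 8 days = February 23, 2013.
February 23, 2013 is Saturday; February 24, 2013 is Sunday. The next qualifying day is February 25, 2013.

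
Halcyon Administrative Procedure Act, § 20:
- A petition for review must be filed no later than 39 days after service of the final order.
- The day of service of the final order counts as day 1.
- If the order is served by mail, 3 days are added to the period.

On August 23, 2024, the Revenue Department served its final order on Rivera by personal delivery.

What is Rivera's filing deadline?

Counting August 23, 2024 as day 1, day 39 is September 30, 2024.
Service was not by mail, so no mail extension applies.

September 30, 2024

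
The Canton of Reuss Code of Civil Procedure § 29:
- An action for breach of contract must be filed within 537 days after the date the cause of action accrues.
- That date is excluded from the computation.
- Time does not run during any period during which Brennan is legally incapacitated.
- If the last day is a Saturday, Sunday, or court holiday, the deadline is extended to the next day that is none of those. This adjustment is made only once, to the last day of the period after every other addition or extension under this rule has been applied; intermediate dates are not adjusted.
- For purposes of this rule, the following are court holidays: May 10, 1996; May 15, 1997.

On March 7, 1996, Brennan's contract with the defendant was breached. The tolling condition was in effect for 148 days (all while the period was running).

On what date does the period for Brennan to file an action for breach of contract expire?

January 21, 1998

537 days after March 7, 1996 is August 26, 1997.
Tolling adds 148 days: August 26, 1997 + 148 days = January 21, 1998.
January 21, 1998 is a Wednesday and not a court holiday, so no extension applies.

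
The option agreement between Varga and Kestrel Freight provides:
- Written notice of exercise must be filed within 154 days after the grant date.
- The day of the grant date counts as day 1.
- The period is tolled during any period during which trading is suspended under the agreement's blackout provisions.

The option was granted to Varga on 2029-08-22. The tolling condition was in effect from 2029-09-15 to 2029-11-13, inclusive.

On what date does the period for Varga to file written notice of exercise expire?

Counting 2029-08-22 as day 1, day 154 is January 22, 2030.
From September 15, 2029 through November 13, 2029 inclusive is 60 days; tolling adds 60 days: January 22, 2030 + 60 days = March 23, 2030.

March 23, 2030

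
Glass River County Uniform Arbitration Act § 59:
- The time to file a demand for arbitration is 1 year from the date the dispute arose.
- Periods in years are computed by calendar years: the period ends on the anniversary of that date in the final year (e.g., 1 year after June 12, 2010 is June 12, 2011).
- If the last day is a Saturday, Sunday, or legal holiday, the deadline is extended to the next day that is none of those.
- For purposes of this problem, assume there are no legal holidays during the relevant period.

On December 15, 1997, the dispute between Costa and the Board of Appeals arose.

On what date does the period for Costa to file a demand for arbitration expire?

December 15, 1998

1 year after December 15, 1997 is December 15, 1998.
December 15, 1998 is a Tuesday and not a legal holiday, so no extension applies.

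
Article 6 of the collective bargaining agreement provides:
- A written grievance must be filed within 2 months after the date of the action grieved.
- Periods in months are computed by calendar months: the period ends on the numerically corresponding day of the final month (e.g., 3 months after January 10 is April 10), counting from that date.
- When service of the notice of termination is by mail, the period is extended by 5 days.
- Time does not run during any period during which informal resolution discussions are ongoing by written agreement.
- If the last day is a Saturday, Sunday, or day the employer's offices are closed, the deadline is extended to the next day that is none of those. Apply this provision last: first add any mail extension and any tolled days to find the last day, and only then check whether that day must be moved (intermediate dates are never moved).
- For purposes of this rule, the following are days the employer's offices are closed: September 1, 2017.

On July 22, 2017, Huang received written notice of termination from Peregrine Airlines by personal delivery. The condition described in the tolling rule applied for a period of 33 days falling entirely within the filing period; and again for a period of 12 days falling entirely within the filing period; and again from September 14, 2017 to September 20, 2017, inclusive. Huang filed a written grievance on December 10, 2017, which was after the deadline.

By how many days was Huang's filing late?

27 days

2 months after July 22, 2017 is September 22, 2017.
Service was not by mail, so no mail extension applies.
Tolling adds 33 days: September 22, 2017 + 33 days = October 25, 2017.
Tolling adds 12 days: October 25, 2017 + 12 days = November 6, 2017.
From September 14, 2017 through September 20, 2017 inclusive is 7 days; tolling adds 7 days: November 6, 2017 + 7 days = November 13, 2017.
November 13, 2017 is a Monday and not a day the employer's offices are closed, so no extension applies.
The deadline is November 13, 2017; from November 13, 2017 to December 10, 2017 is 27 days.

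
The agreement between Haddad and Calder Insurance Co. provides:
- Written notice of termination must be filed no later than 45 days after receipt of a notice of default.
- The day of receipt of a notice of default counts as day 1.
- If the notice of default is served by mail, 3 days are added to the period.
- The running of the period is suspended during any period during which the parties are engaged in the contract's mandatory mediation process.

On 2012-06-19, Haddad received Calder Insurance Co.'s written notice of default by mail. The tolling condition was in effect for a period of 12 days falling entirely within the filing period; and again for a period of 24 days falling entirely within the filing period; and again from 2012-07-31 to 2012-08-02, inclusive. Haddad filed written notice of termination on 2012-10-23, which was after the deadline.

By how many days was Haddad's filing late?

Counting 2012-06-19 as day 1, day 45 is August 2, 2012.
Service was by mail, adding 3 days: August 2, 2012 + 3 days = August 5, 2012.
Tolling adds 12 days: August 5, 2012 + 12 days = August 17, 2012.
Tolling adds 24 days: August 17, 2012 + 24 days = September 10, 2012.
From July 31, 2012 through August 2, 2012 inclusive is 3 days; tolling adds 3 days: September 10, 2012 + 3 days = September 13, 2012.
The deadline is September 13, 2012; from September 13, 2012 to October 23, 2012 is 40 days.

40 days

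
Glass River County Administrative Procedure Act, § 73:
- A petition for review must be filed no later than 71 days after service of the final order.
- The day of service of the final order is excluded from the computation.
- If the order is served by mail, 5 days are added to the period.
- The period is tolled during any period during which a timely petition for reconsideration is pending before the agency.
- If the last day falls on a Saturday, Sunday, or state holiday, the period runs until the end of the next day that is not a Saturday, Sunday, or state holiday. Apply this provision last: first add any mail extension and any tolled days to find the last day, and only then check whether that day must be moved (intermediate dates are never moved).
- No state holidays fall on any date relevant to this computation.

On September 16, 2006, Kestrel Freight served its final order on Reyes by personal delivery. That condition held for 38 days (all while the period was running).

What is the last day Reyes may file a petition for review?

January 3, 2007

71 days after September 16, 2006 is November 26, 2006.
Service was not by mail, so no mail extension applies.
Tolling adds 38 days: November 26, 2006 + 38 days = January 3, 2007.
January 3, 2007 is a Wednesday and not a state holiday, so no extension applies.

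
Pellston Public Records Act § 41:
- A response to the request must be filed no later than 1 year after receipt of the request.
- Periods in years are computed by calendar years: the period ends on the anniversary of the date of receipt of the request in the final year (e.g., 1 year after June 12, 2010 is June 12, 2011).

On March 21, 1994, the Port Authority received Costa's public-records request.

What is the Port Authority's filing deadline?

1 year after March 21, 1994 is March 21, 1995.

March 21, 1995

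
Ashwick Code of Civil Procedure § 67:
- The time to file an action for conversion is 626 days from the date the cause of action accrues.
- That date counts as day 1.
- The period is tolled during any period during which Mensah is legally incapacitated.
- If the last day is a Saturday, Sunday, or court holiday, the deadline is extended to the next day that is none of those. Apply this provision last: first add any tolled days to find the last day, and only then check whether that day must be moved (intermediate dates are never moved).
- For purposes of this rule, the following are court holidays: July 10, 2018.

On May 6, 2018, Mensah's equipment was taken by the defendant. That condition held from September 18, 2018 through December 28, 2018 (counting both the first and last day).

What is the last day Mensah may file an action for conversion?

May 4, 2020

Counting May 6, 2018 as day 1, day 626 is January 21, 2020.
From September 18, 2018 through December 28, 2018 inclusive is 102 days; tolling adds 102 days: January 21, 2020 + 102 days = May 2, 2020.
May 2, 2020 is Saturday; May 3, 2020 is Sunday. The next qualifying day is May 4, 2020.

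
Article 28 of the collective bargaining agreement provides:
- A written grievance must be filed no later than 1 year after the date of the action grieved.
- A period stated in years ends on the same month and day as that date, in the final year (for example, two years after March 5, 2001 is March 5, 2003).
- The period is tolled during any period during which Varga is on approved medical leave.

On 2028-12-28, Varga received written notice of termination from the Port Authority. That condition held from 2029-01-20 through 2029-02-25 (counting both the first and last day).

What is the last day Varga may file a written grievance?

February 3, 2030

1 year after 2028-12-28 is December 28, 2029.
From January 20, 2029 through February 25, 2029 inclusive is 37 days; tolling adds 37 days: December 28, 2029 + 37 days = February 3, 2030.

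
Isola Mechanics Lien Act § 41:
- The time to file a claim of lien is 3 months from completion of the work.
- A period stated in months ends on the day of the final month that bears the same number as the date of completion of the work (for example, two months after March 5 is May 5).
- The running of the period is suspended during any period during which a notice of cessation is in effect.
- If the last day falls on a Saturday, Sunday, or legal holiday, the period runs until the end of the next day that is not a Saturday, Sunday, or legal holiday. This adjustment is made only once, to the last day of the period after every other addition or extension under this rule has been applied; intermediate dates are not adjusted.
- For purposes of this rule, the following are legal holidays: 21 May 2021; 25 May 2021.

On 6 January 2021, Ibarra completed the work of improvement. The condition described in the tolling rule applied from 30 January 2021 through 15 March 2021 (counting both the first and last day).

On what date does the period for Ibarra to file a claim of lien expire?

May 24, 2021

3 months after 6 January 2021 is April 6, 2021.
From January 30, 2021 through March 15, 2021 inclusive is 45 days; tolling adds 45 days: April 6, 2021 + 45 days = May 21, 2021.
May 21, 2021 is a listed holiday; May 22, 2021 is Saturday; May 23, 2021 is Sunday. The next qualifying day is May 24, 2021.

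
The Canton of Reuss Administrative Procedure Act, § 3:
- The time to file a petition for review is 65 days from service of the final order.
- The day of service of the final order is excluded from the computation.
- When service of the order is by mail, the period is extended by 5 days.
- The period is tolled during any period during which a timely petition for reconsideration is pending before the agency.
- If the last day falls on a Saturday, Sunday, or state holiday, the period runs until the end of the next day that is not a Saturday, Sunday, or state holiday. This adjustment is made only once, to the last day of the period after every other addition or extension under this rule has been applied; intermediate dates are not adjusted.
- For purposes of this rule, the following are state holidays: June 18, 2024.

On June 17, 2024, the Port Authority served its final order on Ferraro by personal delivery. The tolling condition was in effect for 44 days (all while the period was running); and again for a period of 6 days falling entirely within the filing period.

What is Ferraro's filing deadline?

65 days after June 17, 2024 is August 21, 2024.
Service was not by mail, so no mail extension applies.
Tolling adds 44 days: August 21, 2024 + 44 days = October 4, 2024.
Tolling adds 6 days: October 4, 2024 + 6 days = October 10, 2024.
October 10, 2024 is a Thursday and not a state holiday, so no extension applies.

October 10, 2024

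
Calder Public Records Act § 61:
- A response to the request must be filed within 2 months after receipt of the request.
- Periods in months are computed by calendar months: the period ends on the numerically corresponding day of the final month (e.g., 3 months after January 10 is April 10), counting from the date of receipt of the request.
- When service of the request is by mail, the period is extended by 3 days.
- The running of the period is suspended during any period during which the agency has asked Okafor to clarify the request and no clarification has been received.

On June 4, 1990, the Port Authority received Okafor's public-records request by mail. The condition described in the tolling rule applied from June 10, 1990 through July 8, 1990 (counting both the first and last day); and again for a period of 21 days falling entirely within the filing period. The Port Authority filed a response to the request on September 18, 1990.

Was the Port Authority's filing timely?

Yes

2 months after June 4, 1990 is August 4, 1990.
Service was by mail, adding 3 days: August 4, 1990 + 3 days = August 7, 1990.
From June 10, 1990 through July 8, 1990 inclusive is 29 days; tolling adds 29 days: August 7, 1990 + 29 days = September 5, 1990.
Tolling adds 21 days: September 5, 1990 + 21 days = September 26, 1990.
The deadline is September 26, 1990; the filing on September 18, 1990 is on or before that date.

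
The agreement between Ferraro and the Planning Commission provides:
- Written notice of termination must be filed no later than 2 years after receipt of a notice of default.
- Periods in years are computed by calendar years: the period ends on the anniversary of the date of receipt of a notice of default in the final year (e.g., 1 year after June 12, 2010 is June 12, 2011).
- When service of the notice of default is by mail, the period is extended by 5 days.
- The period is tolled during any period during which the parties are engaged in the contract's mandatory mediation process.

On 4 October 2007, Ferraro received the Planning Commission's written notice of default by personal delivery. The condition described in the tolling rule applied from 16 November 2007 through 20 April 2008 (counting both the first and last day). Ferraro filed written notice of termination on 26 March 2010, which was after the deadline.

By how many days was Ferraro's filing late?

16 days

2 years after 4 October 2007 is October 4, 2009.
Service was not by mail, so no mail extension applies.
From November 16, 2007 through April 20, 2008 inclusive is 157 days; tolling adds 157 days: October 4, 2009 + 157 days = March 10, 2010.
The deadline is March 10, 2010; from March 10, 2010 to March 26, 2010 is 16 days.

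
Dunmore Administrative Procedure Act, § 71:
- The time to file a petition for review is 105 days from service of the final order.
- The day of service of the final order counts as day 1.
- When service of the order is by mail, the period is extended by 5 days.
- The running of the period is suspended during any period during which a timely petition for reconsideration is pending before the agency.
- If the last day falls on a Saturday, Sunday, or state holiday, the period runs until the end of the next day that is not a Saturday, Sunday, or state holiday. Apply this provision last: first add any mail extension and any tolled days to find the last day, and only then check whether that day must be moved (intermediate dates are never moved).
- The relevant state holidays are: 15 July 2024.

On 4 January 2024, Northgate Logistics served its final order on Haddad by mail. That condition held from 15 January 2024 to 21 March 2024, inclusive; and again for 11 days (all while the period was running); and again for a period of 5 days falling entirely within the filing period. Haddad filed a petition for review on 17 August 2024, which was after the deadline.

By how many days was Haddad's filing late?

Counting 4 January 2024 as day 1, day 105 is April 17, 2024.
Service was by mail, adding 5 days: April 17, 2024 + 5 days = April 22, 2024.
From January 15, 2024 through March 21, 2024 inclusive is 67 days; tolling adds 67 days: April 22, 2024 + 67 days = June 28, 2024.
Tolling adds 11 days: June 28, 2024 + 11 days = July 9, 2024.
Tolling adds 5 days: July 9, 2024 + 5 days = July 14, 2024.
July 14, 2024 is Sunday; July 15, 2024 is a listed holiday. The next qualifying day is July 16, 2024.
The deadline is July 16, 2024; from July 16, 2024 to August 17, 2024 is 32 days.

32 days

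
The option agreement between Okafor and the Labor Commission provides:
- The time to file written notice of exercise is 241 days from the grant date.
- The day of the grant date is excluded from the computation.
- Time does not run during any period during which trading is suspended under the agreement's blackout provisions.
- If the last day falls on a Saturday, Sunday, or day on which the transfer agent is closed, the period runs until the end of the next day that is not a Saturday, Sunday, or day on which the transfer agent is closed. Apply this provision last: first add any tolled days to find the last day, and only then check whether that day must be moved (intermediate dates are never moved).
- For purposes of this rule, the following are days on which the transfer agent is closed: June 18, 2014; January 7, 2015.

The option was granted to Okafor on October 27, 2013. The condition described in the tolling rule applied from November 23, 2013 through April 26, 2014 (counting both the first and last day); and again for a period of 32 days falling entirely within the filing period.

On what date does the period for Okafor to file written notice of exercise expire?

December 29, 2014

241 days after October 27, 2013 is June 25, 2014.
From November 23, 2013 through April 26, 2014 inclusive is 155 days; tolling adds 155 days: June 25, 2014 + 155 days = November 27, 2014.
Tolling adds 32 days: November 27, 2014 + 32 days = December 29, 2014.
December 29, 2014 is a Monday and not a day on which the transfer agent is closed, so no extension applies.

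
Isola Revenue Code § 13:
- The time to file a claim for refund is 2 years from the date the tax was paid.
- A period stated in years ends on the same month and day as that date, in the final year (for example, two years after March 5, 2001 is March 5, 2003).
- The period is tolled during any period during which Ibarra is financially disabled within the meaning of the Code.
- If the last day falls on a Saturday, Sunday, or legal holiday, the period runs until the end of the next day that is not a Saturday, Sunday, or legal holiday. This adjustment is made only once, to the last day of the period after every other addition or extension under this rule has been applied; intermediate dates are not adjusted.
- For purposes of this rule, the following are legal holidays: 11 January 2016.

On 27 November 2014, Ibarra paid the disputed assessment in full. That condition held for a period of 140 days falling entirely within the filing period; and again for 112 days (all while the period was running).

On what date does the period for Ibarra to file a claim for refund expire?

2 years after 27 November 2014 is November 27, 2016.
Tolling adds 140 days: November 27, 2016 + 140 days = April 16, 2017.
Tolling adds 112 days: April 16, 2017 + 112 days = August 6, 2017.
August 6, 2017 is Sunday. The next qualifying day is August 7, 2017.

August 7, 2017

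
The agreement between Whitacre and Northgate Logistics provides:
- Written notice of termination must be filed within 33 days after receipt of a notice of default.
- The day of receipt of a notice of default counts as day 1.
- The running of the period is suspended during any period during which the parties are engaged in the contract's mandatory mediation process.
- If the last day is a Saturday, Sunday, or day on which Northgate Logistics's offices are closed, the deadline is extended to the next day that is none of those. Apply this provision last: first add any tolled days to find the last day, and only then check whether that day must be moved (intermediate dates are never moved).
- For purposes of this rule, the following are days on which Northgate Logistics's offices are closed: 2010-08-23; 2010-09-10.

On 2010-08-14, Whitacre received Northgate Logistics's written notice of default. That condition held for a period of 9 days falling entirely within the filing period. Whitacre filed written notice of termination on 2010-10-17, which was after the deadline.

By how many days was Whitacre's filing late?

Counting 2010-08-14 as day 1, day 33 is September 15, 2010.
Tolling adds 9 days: September 15, 2010 + 9 days = September 24, 2010.
September 24, 2010 is a Friday and not a day on which Northgate Logistics's offices are closed, so no extension applies.
The deadline is September 24, 2010; from September 24, 2010 to October 17, 2010 is 23 days.

23 days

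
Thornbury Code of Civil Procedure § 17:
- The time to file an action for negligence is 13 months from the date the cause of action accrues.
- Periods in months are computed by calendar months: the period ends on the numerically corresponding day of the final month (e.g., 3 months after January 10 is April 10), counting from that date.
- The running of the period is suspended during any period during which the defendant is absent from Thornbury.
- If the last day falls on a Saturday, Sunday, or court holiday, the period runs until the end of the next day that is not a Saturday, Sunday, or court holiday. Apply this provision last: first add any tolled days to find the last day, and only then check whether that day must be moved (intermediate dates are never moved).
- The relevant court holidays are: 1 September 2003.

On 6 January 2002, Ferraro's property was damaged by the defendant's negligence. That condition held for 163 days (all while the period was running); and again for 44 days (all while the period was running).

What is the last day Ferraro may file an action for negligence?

13 months after 6 January 2002 is February 6, 2003.
Tolling adds 163 days: February 6, 2003 + 163 days = July 19, 2003.
Tolling adds 44 days: July 19, 2003 + 44 days = September 1, 2003.
September 1, 2003 is a listed holiday. The next qualifying day is September 2, 2003.

September 2, 2003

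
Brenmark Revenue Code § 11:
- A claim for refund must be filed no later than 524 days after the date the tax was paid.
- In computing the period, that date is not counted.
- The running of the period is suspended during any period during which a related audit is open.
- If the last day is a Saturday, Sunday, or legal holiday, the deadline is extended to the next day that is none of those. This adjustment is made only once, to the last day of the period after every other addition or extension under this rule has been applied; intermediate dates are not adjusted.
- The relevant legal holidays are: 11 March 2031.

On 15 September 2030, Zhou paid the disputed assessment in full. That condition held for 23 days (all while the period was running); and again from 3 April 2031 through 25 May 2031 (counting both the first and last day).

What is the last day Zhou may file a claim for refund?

524 days after 15 September 2030 is February 21, 2032.
Tolling adds 23 days: February 21, 2032 + 23 days = March 15, 2032.
From April 3, 2031 through May 25, 2031 inclusive is 53 days; tolling adds 53 days: March 15, 2032 + 53 days = May 7, 2032.
May 7, 2032 is a Friday and not a legal holiday, so no extension applies.

May 7, 2032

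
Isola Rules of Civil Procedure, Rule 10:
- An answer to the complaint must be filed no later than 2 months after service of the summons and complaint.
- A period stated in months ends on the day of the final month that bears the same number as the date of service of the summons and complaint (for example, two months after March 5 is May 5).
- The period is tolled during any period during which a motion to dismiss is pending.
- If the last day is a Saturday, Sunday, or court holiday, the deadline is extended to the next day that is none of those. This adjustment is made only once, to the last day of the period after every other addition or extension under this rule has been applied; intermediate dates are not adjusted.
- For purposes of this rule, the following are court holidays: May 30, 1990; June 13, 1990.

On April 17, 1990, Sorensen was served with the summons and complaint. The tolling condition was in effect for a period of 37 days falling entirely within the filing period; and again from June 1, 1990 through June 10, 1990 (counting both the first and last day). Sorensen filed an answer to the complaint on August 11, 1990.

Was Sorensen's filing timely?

No

2 months after April 17, 1990 is June 17, 1990.
Tolling adds 37 days: June 17, 1990 + 37 days = July 24, 1990.
From June 1, 1990 through June 10, 1990 inclusive is 10 days; tolling adds 10 days: July 24, 1990 + 10 days = August 3, 1990.
August 3, 1990 is a Friday and not a court holiday, so no extension applies.
The deadline is August 3, 1990; the filing on August 11, 1990 is after that date.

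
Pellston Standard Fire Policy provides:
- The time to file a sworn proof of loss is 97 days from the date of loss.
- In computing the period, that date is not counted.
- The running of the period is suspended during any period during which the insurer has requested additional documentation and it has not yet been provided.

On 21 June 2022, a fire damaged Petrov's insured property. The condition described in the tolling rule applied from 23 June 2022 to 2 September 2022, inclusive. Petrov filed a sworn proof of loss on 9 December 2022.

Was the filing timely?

97 days after 21 June 2022 is September 26, 2022.
From June 23, 2022 through September 2, 2022 inclusive is 72 days; tolling adds 72 days: September 26, 2022 + 72 days = December 7, 2022.
The deadline is December 7, 2022; the filing on December 9, 2022 is after that date.

No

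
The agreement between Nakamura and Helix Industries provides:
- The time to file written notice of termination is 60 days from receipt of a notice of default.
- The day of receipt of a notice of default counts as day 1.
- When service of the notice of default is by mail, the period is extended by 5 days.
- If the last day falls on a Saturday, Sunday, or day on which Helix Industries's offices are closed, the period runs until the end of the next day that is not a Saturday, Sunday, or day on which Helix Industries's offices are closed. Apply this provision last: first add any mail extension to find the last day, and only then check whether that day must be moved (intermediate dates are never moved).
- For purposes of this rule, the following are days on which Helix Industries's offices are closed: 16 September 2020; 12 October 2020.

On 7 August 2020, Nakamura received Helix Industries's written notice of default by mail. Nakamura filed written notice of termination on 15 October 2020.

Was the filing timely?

No

Counting 7 August 2020 as day 1, day 60 is October 5, 2020.
Service was by mail, adding 5 days: October 5, 2020 + 5 days = October 10, 2020.
October 10, 2020 is Saturday; October 11, 2020 is Sunday; October 12, 2020 is a listed holiday. The next qualifying day is October 13, 2020.
The deadline is October 13, 2020; the filing on October 15, 2020 is after that date.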